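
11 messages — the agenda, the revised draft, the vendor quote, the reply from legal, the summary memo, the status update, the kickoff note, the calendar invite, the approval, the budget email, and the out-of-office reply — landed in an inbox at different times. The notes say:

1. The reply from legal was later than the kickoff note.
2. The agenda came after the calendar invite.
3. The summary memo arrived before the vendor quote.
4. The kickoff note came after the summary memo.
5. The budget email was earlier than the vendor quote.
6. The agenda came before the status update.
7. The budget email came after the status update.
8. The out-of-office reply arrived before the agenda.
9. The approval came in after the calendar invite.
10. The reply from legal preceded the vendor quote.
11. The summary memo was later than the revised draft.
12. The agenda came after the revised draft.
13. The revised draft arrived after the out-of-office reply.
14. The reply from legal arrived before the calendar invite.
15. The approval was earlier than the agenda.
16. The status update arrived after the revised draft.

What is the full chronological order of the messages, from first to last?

The constraints fix every adjacent pair, so only one ordering works:
the out-of-office reply → the revised draft → the summary memo → the kickoff note → the reply from legal → the calendar invite → the approval → the agenda → the status update → the budget email → the vendor quote.

the out-of-office reply, the revised draft, the summary memo, the kickoff note, the reply from legal, the calendar invite, the approval, the agenda, the status update, the budget email, the vendor quote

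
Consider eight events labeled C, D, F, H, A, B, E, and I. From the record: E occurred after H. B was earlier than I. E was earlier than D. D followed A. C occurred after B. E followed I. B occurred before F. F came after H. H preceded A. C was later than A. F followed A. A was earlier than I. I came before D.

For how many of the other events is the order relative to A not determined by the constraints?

Forced before A: H; forced after A: C, D, E, F, and I.
That leaves B with no forced order relative to A — 1.

1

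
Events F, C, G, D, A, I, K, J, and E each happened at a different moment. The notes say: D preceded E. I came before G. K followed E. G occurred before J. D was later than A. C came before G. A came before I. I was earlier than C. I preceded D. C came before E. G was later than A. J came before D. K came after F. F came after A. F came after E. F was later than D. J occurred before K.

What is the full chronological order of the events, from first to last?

The constraints fix every adjacent pair, so only one ordering works:
A → I → C → G → J → D → E → F → K.

A, I, C, G, J, D, E, F, K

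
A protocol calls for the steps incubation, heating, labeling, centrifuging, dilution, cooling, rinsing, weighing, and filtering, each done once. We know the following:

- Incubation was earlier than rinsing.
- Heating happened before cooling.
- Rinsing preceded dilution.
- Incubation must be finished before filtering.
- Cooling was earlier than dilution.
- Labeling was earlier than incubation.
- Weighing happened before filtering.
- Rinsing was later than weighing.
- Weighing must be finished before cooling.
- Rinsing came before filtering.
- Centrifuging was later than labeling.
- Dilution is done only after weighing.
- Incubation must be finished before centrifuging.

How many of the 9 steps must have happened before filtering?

Directly stated before filtering: incubation, rinsing, and weighing.
Labeling reaches filtering via labeling → incubation → filtering.
No chain forces cooling (or any of the others) ahead of filtering.
That's incubation, labeling, rinsing, and weighing — 4 in all.

4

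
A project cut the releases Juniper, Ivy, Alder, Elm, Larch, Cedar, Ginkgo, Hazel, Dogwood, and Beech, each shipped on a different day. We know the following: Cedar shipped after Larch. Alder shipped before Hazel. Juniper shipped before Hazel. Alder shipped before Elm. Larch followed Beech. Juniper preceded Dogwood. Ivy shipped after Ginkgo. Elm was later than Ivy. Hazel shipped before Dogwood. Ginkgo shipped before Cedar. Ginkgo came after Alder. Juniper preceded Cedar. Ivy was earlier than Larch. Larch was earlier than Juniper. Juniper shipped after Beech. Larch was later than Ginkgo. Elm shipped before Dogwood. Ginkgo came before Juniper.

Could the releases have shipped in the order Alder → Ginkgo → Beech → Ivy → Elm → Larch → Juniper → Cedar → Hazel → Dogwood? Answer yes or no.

Check each stated constraint against the proposed order — e.g. Ginkgo is ahead of Cedar; Alder is ahead of Hazel. Every pair is in the required order; nothing is violated.

yes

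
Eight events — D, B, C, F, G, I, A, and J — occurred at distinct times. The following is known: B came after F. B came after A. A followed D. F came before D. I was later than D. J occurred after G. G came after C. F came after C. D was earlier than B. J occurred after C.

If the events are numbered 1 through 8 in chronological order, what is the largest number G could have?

G must come before J — 1 event forced after it.
Everything else can be placed before G in some valid order, so G can sit as late as position 8 − 1 = 7.

7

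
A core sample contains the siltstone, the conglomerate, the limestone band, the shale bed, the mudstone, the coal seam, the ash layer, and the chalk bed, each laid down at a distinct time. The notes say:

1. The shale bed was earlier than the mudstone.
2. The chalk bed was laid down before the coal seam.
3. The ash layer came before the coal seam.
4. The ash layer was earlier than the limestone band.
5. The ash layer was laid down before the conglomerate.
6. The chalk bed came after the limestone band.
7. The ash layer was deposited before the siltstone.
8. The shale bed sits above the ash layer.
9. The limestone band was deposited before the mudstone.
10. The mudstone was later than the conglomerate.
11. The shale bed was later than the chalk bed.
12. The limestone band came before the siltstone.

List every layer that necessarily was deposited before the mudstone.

Directly stated before the mudstone: the conglomerate, the limestone band, and the shale bed.
The ash layer reaches the mudstone via the ash layer → the conglomerate → the mudstone.
The chalk bed reaches the mudstone via the chalk bed → the shale bed → the mudstone.

the ash layer, the chalk bed, the conglomerate, the limestone band, the shale bed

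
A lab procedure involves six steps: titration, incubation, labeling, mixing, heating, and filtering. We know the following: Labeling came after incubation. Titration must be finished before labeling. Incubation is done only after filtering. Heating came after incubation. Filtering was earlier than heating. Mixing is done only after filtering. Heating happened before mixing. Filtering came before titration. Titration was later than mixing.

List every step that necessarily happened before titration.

filtering, heating, incubation, mixing

Directly stated before titration: filtering and mixing.
Heating reaches titration via heating → mixing → titration.
Incubation reaches titration via incubation → heating → mixing → titration.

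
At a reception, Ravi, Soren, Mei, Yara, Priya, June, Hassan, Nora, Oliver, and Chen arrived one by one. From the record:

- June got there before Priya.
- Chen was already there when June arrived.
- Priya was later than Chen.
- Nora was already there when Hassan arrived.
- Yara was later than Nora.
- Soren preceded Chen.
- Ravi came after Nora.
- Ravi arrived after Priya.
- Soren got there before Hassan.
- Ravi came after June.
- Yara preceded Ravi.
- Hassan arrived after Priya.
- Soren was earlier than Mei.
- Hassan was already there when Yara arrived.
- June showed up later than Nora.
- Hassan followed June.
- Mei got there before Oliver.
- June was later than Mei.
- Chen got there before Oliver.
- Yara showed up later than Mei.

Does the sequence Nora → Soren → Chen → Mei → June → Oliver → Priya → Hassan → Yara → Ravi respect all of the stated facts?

yes

Check each stated constraint against the proposed order — e.g. Nora is ahead of Yara; Nora is ahead of Ravi. Every pair is in the required order; nothing is violated.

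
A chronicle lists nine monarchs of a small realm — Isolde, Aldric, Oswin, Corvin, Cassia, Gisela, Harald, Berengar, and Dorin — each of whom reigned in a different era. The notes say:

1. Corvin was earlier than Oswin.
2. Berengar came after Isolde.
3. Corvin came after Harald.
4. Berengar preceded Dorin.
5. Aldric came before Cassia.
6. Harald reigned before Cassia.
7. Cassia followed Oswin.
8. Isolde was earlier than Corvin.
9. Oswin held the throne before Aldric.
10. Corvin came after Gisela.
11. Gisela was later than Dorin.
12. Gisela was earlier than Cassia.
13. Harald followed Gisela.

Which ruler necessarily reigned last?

Cassia

Every other ruler has a chain of constraints placing them before Cassia, so Cassia is last.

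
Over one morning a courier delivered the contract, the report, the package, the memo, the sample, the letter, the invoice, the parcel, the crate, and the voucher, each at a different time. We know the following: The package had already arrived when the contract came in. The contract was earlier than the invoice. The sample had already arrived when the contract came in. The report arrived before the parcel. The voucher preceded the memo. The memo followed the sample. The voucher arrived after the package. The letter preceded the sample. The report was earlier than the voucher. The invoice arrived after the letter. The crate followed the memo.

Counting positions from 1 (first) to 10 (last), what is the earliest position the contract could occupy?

4

The letter, the package, and the sample must all come before the contract — 3 forced predecessors.
Nothing else is forced ahead of the contract, so its earliest slot is position 3 + 1 = 4.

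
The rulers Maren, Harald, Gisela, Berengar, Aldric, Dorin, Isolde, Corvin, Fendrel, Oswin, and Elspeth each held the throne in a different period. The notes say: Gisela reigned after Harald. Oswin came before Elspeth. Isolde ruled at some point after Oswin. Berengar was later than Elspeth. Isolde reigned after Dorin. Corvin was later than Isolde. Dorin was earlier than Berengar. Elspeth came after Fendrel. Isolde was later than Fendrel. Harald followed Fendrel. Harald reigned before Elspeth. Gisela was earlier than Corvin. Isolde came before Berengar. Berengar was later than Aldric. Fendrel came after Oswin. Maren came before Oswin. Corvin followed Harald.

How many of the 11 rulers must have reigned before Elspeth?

4

Directly stated before Elspeth: Fendrel, Harald, and Oswin.
Maren reaches Elspeth via Maren → Oswin → Elspeth.
No chain forces Gisela (or any of the others) ahead of Elspeth.
That's Fendrel, Harald, Maren, and Oswin — 4 in all.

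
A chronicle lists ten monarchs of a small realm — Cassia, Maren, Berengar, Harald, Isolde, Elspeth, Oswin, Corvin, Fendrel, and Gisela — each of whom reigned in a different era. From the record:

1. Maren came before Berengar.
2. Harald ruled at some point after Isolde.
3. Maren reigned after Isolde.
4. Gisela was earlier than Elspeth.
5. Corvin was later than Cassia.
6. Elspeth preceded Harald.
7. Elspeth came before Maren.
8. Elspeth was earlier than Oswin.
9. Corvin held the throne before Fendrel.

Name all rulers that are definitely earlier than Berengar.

Elspeth, Gisela, Isolde, Maren

Directly stated before Berengar: Maren.
Elspeth reaches Berengar via Elspeth → Maren → Berengar.
Gisela reaches Berengar via Gisela → Elspeth → Maren → Berengar.
Isolde reaches Berengar via Isolde → Maren → Berengar.
No chain forces Fendrel (or any of the others) ahead of Berengar.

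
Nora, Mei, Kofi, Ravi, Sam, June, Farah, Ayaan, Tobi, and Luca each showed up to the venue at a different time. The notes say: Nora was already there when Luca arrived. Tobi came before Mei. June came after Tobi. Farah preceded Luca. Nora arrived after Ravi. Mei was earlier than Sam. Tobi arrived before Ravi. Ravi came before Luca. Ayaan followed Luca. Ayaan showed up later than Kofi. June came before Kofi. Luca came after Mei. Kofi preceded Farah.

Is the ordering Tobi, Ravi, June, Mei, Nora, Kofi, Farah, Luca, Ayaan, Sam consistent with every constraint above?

Check each stated constraint against the proposed order — e.g. Mei is ahead of Sam; Ravi is ahead of Luca. Every pair is in the required order; nothing is violated.

yes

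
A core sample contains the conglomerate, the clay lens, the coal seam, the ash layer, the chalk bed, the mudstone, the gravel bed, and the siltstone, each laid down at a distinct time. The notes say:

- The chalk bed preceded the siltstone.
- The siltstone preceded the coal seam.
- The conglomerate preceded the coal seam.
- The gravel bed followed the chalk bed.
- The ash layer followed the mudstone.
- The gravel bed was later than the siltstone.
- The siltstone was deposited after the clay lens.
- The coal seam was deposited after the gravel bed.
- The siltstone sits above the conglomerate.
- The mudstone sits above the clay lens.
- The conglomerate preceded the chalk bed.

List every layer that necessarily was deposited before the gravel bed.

the chalk bed, the clay lens, the conglomerate, the siltstone

Directly stated before the gravel bed: the chalk bed and the siltstone.
The clay lens reaches the gravel bed via the clay lens → the siltstone → the gravel bed.
The conglomerate reaches the gravel bed via the conglomerate → the siltstone → the gravel bed.
No chain forces the coal seam (or any of the others) ahead of the gravel bed.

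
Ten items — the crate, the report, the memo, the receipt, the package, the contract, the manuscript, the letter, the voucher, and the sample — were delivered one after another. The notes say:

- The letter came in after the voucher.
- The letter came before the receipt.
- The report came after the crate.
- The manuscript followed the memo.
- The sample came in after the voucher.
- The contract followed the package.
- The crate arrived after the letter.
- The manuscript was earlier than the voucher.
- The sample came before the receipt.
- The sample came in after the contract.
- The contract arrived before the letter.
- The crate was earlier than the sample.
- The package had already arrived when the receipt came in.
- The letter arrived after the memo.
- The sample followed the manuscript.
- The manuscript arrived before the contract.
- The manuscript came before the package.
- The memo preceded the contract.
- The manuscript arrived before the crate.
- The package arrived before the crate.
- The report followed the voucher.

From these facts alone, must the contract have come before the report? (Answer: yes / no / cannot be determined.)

Chain the constraints: the contract → the letter → the crate → the report. Each link is directly stated, so the contract comes before the report.

yes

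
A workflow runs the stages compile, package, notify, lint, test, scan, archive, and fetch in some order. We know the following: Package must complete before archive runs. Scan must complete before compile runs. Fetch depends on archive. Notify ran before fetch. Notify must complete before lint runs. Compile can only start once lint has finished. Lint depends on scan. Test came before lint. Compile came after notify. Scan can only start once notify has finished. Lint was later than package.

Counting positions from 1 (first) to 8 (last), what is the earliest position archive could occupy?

Package must come before archive — 1 forced predecessor.
Nothing else is forced ahead of archive, so its earliest slot is position 1 + 1 = 2.

2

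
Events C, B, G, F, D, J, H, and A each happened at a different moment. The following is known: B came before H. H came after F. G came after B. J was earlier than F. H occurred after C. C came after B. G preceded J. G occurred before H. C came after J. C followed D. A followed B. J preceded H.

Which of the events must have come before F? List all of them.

B, G, J

Directly stated before F: J.
B reaches F via B → G → J → F.
G reaches F via G → J → F.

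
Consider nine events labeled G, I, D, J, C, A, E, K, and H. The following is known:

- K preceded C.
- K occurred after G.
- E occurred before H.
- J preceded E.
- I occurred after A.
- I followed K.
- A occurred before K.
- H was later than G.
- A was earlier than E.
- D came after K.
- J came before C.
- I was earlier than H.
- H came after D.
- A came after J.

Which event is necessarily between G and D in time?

K

Tracing the constraints gives G → K → D, so K sits after G and before D.
No other event is forced both after G and before D.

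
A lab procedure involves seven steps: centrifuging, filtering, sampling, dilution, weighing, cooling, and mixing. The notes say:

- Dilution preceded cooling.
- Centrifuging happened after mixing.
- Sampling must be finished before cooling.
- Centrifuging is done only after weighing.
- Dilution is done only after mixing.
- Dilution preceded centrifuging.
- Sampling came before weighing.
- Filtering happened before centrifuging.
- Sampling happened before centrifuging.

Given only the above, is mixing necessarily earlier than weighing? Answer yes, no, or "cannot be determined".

cannot be determined

No chain of stated constraints runs from mixing to weighing, and none runs from weighing to mixing either.
So the relative order of mixing and weighing is not fixed by the given facts.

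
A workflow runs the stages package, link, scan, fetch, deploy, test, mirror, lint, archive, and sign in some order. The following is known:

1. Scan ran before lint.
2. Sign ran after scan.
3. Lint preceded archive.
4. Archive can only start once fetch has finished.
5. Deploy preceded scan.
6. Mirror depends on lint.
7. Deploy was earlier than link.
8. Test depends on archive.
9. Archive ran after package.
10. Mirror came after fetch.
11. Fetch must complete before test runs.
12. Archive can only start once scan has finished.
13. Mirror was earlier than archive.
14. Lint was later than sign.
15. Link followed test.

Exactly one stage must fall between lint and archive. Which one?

Tracing the constraints gives lint → mirror → archive, so mirror sits after lint and before archive.
No other stage is forced both after lint and before archive.

mirror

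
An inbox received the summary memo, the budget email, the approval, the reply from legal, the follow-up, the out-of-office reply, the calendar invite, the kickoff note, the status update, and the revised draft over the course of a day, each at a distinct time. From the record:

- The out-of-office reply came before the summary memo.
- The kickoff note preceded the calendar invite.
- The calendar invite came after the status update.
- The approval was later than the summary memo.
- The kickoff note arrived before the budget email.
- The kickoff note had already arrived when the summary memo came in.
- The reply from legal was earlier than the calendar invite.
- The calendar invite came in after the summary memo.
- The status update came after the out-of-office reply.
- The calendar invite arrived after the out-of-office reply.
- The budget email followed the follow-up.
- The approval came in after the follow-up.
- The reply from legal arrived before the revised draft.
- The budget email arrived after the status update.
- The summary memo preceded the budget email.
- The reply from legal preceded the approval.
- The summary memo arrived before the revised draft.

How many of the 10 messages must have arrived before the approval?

5

Directly stated before the approval: the follow-up, the reply from legal, and the summary memo.
The kickoff note reaches the approval via the kickoff note → the summary memo → the approval.
The out-of-office reply reaches the approval via the out-of-office reply → the summary memo → the approval.
That's the follow-up, the kickoff note, the out-of-office reply, the reply from legal, and the summary memo — 5 in all.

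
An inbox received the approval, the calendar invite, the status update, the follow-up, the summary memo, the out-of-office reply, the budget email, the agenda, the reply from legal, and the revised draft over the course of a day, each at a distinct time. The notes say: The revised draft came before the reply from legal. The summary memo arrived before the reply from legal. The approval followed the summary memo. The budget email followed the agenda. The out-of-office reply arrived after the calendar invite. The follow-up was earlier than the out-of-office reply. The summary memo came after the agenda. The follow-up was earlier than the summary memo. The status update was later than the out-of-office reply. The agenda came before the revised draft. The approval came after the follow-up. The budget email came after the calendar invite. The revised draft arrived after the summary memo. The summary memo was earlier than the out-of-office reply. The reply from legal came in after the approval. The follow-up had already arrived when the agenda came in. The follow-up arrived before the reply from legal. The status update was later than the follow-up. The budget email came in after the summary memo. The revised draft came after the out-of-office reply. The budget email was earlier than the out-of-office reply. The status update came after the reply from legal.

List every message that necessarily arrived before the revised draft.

the agenda, the budget email, the calendar invite, the follow-up, the out-of-office reply, the summary memo

Directly stated before the revised draft: the agenda, the out-of-office reply, and the summary memo.
The budget email reaches the revised draft via the budget email → the out-of-office reply → the revised draft.
The calendar invite reaches the revised draft via the calendar invite → the out-of-office reply → the revised draft.
The follow-up reaches the revised draft via the follow-up → the agenda → the revised draft.
No chain forces the status update (or any of the others) ahead of the revised draft.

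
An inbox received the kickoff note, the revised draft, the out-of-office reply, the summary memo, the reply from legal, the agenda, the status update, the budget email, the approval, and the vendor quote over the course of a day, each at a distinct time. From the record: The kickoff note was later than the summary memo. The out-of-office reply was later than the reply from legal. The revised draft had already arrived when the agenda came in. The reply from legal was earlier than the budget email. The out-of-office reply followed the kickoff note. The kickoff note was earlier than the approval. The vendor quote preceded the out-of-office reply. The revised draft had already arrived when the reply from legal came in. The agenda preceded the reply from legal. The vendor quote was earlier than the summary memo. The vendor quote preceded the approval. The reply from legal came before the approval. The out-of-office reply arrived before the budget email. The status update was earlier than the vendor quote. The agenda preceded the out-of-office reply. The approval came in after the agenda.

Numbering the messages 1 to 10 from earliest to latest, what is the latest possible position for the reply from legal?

The reply from legal must come before the approval, the budget email, and the out-of-office reply — 3 messages forced after it.
Everything else can be placed before the reply from legal in some valid order, so the reply from legal can sit as late as position 10 − 3 = 7.

7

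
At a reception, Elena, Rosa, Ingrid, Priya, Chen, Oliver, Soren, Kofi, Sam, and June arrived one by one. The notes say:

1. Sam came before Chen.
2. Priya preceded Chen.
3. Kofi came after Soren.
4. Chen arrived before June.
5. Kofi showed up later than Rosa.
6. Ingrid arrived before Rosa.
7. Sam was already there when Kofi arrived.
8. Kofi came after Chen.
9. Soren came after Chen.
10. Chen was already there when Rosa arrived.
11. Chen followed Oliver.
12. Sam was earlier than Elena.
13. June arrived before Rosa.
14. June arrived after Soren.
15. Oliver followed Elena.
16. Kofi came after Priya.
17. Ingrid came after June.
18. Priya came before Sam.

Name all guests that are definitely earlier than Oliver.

Elena, Priya, Sam

Directly stated before Oliver: Elena.
Priya reaches Oliver via Priya → Sam → Elena → Oliver.
Sam reaches Oliver via Sam → Elena → Oliver.
No chain forces Rosa (or any of the others) ahead of Oliver.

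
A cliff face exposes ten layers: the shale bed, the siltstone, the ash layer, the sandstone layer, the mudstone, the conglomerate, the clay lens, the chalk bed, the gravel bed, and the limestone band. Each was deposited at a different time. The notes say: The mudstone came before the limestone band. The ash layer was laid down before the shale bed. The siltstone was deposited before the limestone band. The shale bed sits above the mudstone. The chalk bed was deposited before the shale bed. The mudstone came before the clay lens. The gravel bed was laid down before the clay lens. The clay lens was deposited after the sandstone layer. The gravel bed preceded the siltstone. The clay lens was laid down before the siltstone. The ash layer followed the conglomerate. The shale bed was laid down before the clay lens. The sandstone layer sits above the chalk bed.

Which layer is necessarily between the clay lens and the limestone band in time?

Tracing the constraints gives the clay lens → the siltstone → the limestone band, so the siltstone sits after the clay lens and before the limestone band.
No other layer is forced both after the clay lens and before the limestone band.

the siltstone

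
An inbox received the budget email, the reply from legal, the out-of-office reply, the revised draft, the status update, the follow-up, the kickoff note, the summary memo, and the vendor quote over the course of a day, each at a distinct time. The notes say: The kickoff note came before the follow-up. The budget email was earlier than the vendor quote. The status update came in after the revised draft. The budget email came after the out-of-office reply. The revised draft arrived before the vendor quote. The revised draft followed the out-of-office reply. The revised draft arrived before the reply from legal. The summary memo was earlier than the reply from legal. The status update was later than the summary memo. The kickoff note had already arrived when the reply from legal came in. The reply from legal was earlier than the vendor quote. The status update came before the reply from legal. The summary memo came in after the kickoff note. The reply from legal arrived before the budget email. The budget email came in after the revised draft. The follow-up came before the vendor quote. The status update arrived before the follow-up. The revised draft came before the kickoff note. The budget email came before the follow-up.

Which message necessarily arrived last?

the vendor quote

Every other message has a chain of constraints placing it before the vendor quote, so the vendor quote is last.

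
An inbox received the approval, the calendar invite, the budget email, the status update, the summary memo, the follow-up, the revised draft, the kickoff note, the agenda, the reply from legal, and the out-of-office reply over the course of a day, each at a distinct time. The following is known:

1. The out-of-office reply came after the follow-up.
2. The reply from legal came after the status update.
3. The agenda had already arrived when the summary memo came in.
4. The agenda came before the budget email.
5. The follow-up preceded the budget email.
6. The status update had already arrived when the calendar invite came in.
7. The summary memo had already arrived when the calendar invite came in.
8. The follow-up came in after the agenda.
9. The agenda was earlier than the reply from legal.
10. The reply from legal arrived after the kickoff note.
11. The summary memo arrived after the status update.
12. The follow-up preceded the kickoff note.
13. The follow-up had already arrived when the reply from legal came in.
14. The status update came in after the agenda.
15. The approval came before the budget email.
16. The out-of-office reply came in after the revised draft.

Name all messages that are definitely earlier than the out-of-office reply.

the agenda, the follow-up, the revised draft

Directly stated before the out-of-office reply: the follow-up and the revised draft.
The agenda reaches the out-of-office reply via the agenda → the follow-up → the out-of-office reply.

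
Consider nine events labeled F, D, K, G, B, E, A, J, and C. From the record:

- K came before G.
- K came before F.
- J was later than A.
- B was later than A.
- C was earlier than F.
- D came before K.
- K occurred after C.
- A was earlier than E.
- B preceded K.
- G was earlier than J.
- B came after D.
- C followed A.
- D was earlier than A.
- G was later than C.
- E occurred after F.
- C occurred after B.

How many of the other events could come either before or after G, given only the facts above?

2

Forced before G: A, B, C, D, and K; forced after G: J.
That leaves E and F with no forced order relative to G — 2.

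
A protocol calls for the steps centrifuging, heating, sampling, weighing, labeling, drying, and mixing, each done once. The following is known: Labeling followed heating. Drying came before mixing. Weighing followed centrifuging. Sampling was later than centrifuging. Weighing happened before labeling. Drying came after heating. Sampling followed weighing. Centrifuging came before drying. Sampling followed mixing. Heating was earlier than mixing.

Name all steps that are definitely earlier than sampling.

centrifuging, drying, heating, mixing, weighing

Directly stated before sampling: centrifuging, mixing, and weighing.
Drying reaches sampling via drying → mixing → sampling.
Heating reaches sampling via heating → mixing → sampling.
No chain forces labeling ahead of sampling.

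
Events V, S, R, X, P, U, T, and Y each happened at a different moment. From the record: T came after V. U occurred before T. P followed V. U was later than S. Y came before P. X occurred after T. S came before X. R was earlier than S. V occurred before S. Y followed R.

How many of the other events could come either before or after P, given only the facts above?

4

Forced before P: R, V, and Y.
That leaves S, T, U, and X with no forced order relative to P — 4.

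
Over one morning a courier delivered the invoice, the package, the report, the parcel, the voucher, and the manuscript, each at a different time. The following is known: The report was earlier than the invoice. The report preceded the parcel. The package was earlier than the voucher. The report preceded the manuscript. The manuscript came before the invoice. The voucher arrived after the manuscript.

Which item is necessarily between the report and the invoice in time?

the manuscript

Tracing the constraints gives the report → the manuscript → the invoice, so the manuscript sits after the report and before the invoice.
No other item is forced both after the report and before the invoice.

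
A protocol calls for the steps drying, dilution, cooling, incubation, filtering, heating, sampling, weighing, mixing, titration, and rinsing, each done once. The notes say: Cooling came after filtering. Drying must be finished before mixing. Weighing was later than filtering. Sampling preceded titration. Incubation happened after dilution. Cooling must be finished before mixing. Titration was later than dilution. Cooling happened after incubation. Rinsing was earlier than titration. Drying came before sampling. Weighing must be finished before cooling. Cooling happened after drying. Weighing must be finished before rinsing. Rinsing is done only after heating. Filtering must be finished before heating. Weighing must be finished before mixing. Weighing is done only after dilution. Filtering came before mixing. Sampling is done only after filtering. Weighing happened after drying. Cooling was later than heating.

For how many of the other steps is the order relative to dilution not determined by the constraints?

Forced after dilution: cooling, incubation, mixing, rinsing, titration, and weighing.
That leaves drying, filtering, heating, and sampling with no forced order relative to dilution — 4.

4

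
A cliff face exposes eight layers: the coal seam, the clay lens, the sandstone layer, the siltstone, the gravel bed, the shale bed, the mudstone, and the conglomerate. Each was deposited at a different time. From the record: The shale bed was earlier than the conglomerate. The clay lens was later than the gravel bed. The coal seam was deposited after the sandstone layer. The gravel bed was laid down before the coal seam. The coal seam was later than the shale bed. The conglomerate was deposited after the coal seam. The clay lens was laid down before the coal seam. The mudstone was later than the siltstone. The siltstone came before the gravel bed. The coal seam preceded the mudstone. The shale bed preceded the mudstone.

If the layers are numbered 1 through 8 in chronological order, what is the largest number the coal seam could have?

6

The coal seam must come before the conglomerate and the mudstone — 2 layers forced after it.
Everything else can be placed before the coal seam in some valid order, so the coal seam can sit as late as position 8 − 2 = 6.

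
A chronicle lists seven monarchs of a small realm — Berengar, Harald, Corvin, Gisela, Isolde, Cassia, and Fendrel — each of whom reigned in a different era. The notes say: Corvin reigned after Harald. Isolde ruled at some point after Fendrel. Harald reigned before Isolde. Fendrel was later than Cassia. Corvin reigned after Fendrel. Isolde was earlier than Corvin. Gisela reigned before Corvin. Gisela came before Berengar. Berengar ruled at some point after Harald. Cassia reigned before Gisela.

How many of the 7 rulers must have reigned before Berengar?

Directly stated before Berengar: Gisela and Harald.
Cassia reaches Berengar via Cassia → Gisela → Berengar.
That's Cassia, Gisela, and Harald — 3 in all.

3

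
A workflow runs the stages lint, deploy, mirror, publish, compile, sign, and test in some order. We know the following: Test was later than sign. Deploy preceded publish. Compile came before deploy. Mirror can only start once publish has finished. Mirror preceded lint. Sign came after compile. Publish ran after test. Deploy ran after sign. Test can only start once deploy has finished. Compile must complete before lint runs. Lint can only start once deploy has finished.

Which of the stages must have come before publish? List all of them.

compile, deploy, sign, test

Directly stated before publish: deploy and test.
Compile reaches publish via compile → deploy → publish.
Sign reaches publish via sign → deploy → publish.
No chain forces mirror (or any of the others) ahead of publish.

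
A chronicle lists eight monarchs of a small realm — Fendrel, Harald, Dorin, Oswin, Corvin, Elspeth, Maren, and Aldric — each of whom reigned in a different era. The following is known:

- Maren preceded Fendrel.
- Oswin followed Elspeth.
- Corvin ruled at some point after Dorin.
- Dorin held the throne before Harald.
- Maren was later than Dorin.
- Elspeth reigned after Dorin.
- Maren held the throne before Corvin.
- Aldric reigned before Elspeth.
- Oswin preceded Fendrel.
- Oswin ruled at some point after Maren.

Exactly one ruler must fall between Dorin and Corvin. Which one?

Maren

Tracing the constraints gives Dorin → Maren → Corvin, so Maren sits after Dorin and before Corvin.
No other ruler is forced both after Dorin and before Corvin.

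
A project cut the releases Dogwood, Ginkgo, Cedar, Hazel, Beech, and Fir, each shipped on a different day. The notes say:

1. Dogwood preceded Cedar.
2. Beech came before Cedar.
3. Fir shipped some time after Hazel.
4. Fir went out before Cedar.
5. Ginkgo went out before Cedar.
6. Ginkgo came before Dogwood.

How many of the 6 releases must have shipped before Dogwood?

1

Directly stated before Dogwood: Ginkgo.
That's Ginkgo — 1 in all.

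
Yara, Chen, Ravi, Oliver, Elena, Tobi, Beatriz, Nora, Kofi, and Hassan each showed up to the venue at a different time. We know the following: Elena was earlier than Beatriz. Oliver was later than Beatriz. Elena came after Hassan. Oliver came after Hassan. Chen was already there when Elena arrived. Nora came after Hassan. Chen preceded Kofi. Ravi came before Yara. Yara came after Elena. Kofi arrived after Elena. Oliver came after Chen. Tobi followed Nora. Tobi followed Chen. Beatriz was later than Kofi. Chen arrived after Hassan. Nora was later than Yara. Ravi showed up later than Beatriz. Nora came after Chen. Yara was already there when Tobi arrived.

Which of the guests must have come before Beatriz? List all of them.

Chen, Elena, Hassan, Kofi

Directly stated before Beatriz: Elena and Kofi.
Chen reaches Beatriz via Chen → Kofi → Beatriz.
Hassan reaches Beatriz via Hassan → Elena → Beatriz.
No chain forces Ravi (or any of the others) ahead of Beatriz.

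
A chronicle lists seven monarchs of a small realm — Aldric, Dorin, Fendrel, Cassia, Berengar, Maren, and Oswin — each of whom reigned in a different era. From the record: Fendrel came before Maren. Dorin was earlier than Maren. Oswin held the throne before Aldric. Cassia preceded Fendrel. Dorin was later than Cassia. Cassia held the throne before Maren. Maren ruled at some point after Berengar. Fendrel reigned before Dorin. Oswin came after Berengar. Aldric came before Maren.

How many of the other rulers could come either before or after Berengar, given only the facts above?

Forced after Berengar: Aldric, Maren, and Oswin.
That leaves Cassia, Dorin, and Fendrel with no forced order relative to Berengar — 3.

3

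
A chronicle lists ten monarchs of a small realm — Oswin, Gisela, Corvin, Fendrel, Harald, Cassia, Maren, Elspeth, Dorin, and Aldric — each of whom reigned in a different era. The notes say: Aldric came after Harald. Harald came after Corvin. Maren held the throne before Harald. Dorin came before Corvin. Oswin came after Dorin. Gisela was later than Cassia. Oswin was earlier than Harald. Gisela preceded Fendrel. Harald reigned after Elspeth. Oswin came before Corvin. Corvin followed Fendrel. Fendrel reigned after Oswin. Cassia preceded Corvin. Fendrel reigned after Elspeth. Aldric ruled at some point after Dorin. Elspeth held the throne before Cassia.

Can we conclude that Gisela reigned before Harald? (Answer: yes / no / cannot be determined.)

yes

Chain the constraints: Gisela → Fendrel → Corvin → Harald. Each link is directly stated, so Gisela comes before Harald.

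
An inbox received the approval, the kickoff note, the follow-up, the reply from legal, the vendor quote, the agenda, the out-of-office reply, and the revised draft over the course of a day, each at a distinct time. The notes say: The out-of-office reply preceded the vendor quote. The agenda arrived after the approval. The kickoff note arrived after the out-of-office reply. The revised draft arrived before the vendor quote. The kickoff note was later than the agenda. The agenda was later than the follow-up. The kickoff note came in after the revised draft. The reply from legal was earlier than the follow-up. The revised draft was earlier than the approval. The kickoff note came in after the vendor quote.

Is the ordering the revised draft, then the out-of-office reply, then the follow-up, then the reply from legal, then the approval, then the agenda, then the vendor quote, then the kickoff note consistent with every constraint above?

The constraints require the reply from legal before the follow-up, but in the proposed sequence the follow-up appears ahead of the reply from legal. That one violation is enough.

no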